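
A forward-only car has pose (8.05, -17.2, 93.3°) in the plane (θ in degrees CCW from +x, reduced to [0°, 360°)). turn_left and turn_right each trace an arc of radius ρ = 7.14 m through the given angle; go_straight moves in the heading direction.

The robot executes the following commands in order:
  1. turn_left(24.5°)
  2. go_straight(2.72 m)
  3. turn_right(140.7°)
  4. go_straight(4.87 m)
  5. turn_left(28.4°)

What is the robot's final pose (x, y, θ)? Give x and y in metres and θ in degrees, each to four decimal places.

set_pose: (x, y, θ) = (8.0500, -17.2000, 93.3000°), ρ = 7.14
turn_left(24.5°): centre at ρ to the left, rotate +24.5° → (7.2377, -14.2810, 117.8000°)
go_straight(2.72): x += 2.72·cos θ, y += 2.72·sin θ → (5.9692, -11.8749, 117.8000°)
turn_right(140.7°): centre at ρ to the right, rotate −140.7° → (15.0634, -1.9677, -22.9000° ≡ 337.1000°)
go_straight(4.87): x += 4.87·cos θ, y += 4.87·sin θ → (19.5496, -3.8627, 337.1000°)
turn_left(28.4°): centre at ρ to the left, rotate +28.4° → (23.0123, -4.3926, 365.5000° ≡ 5.5000°)

(23.0123, -4.3926, 5.5000°)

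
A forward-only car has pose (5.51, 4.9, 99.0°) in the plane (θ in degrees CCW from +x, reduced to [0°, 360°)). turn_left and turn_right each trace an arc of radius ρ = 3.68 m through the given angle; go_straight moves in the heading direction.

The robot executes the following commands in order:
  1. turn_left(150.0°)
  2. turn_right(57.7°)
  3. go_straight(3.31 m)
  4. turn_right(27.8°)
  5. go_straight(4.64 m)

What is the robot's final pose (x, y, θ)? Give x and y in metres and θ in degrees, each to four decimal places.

set_pose: (x, y, θ) = (5.5100, 4.9000, 99.0000°), ρ = 3.68
turn_left(150.0°): centre at ρ to the left, rotate +150.0° → (-1.5603, 5.6431, 249.0000°)
turn_right(57.7°): centre at ρ to the right, rotate −57.7° → (-4.2748, 3.3532, 191.3000°)
go_straight(3.31): x += 3.31·cos θ, y += 3.31·sin θ → (-7.5206, 2.7047, 191.3000°)
turn_right(27.8°): centre at ρ to the right, rotate −27.8° → (-9.2869, 2.7849, 163.5000°)
go_straight(4.64): x += 4.64·cos θ, y += 4.64·sin θ → (-13.7358, 4.1027, 163.5000°)

(-13.7358, 4.1027, 163.5000°)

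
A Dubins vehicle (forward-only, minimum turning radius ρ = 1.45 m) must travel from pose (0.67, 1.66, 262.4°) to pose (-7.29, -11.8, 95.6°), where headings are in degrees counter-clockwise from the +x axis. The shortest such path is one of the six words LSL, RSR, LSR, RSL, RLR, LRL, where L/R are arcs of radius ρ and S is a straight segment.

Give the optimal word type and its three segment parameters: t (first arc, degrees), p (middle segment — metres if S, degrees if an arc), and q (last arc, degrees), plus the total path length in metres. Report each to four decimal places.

RSR: t = 13.0055°, p = 14.4337 m, q = 153.7945°, L = 18.6549 m

Let ψ = atan2(Δy, Δx) = atan2(-13.46, -7.96) = -120.5993° be the start→goal bearing.
Normalize: d = |goal − start| / ρ = 15.637557/1.45 = 10.784522, α = (θ_start − ψ) mod 360° = 22.9993° = 0.401414 rad, β = (θ_goal − ψ) mod 360° = 216.1993° = 3.773390 rad.
Common terms: sin α = 0.390720, cos α = 0.920510, sin β = -0.590596, cos β = -0.806968, cos(α−β) = -0.973579, d² = 116.305922. Work in radians in the unit-radius frame; every candidate has L = ρ·(t + p + q).
LSL: p² = 2 + d² − 2cos(α−β) + 2d(sin α − sin β) = 141.419122; p = √p² = 11.891977; φ = atan2(cos β − cos α, d + sin α − sin β) = -0.145780 rad; t = (φ − α) mod 2π = 5.735992 rad, q = (β − φ) mod 2π = 3.919170 rad → L = 1.45·(5.735992 + 11.891977 + 3.919170) = 1.45·21.547139 = 31.243351 m
RSR: p² = 2 + d² − 2cos(α−β) + 2d(sin β − sin α) = 99.087037; p = √p² = 9.954247; φ = atan2(cos α − cos β, d − sin α + sin β) = 0.174425 rad; t = (α − φ) mod 2π = 0.226989 rad, q = (φ − β) mod 2π = 2.684220 rad → L = 1.45·(0.226989 + 9.954247 + 2.684220) = 1.45·12.865456 = 18.654912 m
LSR: p² = d² − 2 + 2cos(α−β) + 2d(sin α + sin β) = 108.047631; p = √p² = 10.394596; φ = atan2(−cos α − cos β, d + sin α + sin β) − atan2(−2, p) = 0.179358 rad; t = (φ − α) mod 2π = 6.061130 rad, q = (φ − β) mod 2π = 2.689154 rad → L = 1.45·(6.061130 + 10.394596 + 2.689154) = 1.45·19.144880 = 27.760076 m
RSL: p² = d² − 2 + 2cos(α−β) − 2d(sin α + sin β) = 116.669896; p = √p² = 10.801384; φ = atan2(cos α + cos β, d − sin α − sin β) − atan2(2, p) = -0.172752 rad; t = (α − φ) mod 2π = 0.574165 rad, q = (β − φ) mod 2π = 3.946141 rad → L = 1.45·(0.574165 + 10.801384 + 3.946141) = 1.45·15.321690 = 22.216451 m
RLR: c = (6 − d² + 2cos(α−β) + 2d(sin α − sin β))/8 = -11.385880, |c| > 1 → infeasible
LRL: c = (6 − d² + 2cos(α−β) − 2d(sin α − sin β))/8 = -16.677390, |c| > 1 → infeasible
Shortest: RSR with L = 18.654912 m ≈ 18.6549 m
Convert RSR to answer units (arcs ×180/π): t = 0.226989·180/π = 13.0055°, p = ρ·p = 1.45·9.954247 = 14.4337 m, q = 2.684220·180/π = 153.7945°, L = 18.6549 m.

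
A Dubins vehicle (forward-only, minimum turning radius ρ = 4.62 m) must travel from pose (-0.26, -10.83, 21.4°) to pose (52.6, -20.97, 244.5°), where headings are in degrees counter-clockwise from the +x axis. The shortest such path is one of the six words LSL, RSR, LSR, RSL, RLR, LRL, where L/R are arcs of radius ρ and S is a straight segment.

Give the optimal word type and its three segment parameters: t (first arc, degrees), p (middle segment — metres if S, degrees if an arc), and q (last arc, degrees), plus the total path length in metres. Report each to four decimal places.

RSR: t = 26.0820°, p = 47.1617 m, q = 110.8180°, L = 58.2005 m

Let ψ = atan2(Δy, Δx) = atan2(-10.14, 52.86) = -10.8590° be the start→goal bearing.
Normalize: d = |goal − start| / ρ = 53.823779/4.62 = 11.650169, α = (θ_start − ψ) mod 360° = 32.2590° = 0.563026 rad, β = (θ_goal − ψ) mod 360° = 255.3590° = 4.456855 rad.
Common terms: sin α = 0.533747, cos α = 0.845644, sin β = -0.967529, cos β = -0.252762, cos(α−β) = -0.730162, d² = 135.726429. Work in radians in the unit-radius frame; every candidate has L = ρ·(t + p + q).
LSL: p² = 2 + d² − 2cos(α−β) + 2d(sin α − sin β) = 174.166985; p = √p² = 13.197234; φ = atan2(cos β − cos α, d + sin α − sin β) = -0.083326 rad; t = (φ − α) mod 2π = 5.636833 rad, q = (β − φ) mod 2π = 4.540182 rad → L = 4.62·(5.636833 + 13.197234 + 4.540182) = 4.62·23.374249 = 107.989030 m
RSR: p² = 2 + d² − 2cos(α−β) + 2d(sin β − sin α) = 104.206523; p = √p² = 10.208160; φ = atan2(cos α − cos β, d − sin α + sin β) = 0.107810 rad; t = (α − φ) mod 2π = 0.455216 rad, q = (φ − β) mod 2π = 1.934140 rad → L = 4.62·(0.455216 + 10.208160 + 1.934140) = 4.62·12.597515 = 58.200521 m
LSR: p² = d² − 2 + 2cos(α−β) + 2d(sin α + sin β) = 122.158855; p = √p² = 11.052550; φ = atan2(−cos α − cos β, d + sin α + sin β) − atan2(−2, p) = 0.126207 rad; t = (φ − α) mod 2π = 5.846367 rad, q = (φ − β) mod 2π = 1.952537 rad → L = 4.62·(5.846367 + 11.052550 + 1.952537) = 4.62·18.851454 = 87.093717 m
RSL: p² = d² − 2 + 2cos(α−β) − 2d(sin α + sin β) = 142.373355; p = √p² = 11.932031; φ = atan2(cos α + cos β, d − sin α − sin β) − atan2(2, p) = -0.117048 rad; t = (α − φ) mod 2π = 0.680074 rad, q = (β − φ) mod 2π = 4.573903 rad → L = 4.62·(0.680074 + 11.932031 + 4.573903) = 4.62·17.186007 = 79.399354 m
RLR: c = (6 − d² + 2cos(α−β) + 2d(sin α − sin β))/8 = -12.025815, |c| > 1 → infeasible
LRL: c = (6 − d² + 2cos(α−β) − 2d(sin α − sin β))/8 = -20.770873, |c| > 1 → infeasible
Shortest: RSR with L = 58.200521 m ≈ 58.2005 m
Convert RSR to answer units (arcs ×180/π): t = 0.455216·180/π = 26.0820°, p = ρ·p = 4.62·10.208160 = 47.1617 m, q = 1.934140·180/π = 110.8180°, L = 58.2005 m.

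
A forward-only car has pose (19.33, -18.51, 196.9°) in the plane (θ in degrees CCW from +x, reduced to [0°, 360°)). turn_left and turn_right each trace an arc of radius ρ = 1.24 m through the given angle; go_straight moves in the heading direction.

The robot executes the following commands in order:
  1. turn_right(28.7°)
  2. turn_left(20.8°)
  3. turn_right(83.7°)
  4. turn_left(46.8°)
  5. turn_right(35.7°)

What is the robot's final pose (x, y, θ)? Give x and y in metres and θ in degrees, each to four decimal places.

set_pose: (x, y, θ) = (19.3300, -18.5100, 196.9000°), ρ = 1.24
turn_right(28.7°): centre at ρ to the right, rotate −28.7° → (18.7160, -18.5373, 168.2000°)
turn_left(20.8°): centre at ρ to the left, rotate +20.8° → (18.2684, -18.5264, 189.0000°)
turn_right(83.7°): centre at ρ to the right, rotate −83.7° → (16.8784, -17.6289, 105.3000°)
turn_left(46.8°): centre at ρ to the left, rotate +46.8° → (16.2626, -16.8602, 152.1000°)
turn_right(35.7°): centre at ρ to the right, rotate −35.7° → (15.7321, -16.3157, 116.4000°)

(15.7321, -16.3157, 116.4000°)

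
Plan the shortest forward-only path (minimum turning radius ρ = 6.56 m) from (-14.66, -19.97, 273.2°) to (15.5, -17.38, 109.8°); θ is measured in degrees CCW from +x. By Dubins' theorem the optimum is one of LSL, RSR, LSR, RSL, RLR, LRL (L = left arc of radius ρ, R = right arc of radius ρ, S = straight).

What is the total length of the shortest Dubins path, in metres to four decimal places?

Let ψ = atan2(Δy, Δx) = atan2(2.59, 30.16) = 4.9083° be the start→goal bearing.
Normalize: d = |goal − start| / ρ = 30.271004/6.56 = 4.614482, α = (θ_start − ψ) mod 360° = 268.2917° = 4.682574 rad, β = (θ_goal − ψ) mod 360° = 104.8917° = 1.830706 rad.
Common terms: sin α = -0.999556, cos α = -0.029810, sin β = 0.966413, cos β = -0.256994, cos(α−β) = -0.958323, d² = 21.293447. Work in radians in the unit-radius frame; every candidate has L = ρ·(t + p + q).
LSL: p² = 2 + d² − 2cos(α−β) + 2d(sin α − sin β) = 7.066237; p = √p² = 2.658239; φ = atan2(cos β − cos α, d + sin α − sin β) = -0.085568 rad; t = (φ − α) mod 2π = 1.515043 rad, q = (β − φ) mod 2π = 1.916275 rad → L = 6.56·(1.515043 + 2.658239 + 1.916275) = 6.56·6.089557 = 39.947492 m
RSR: p² = 2 + d² − 2cos(α−β) + 2d(sin β − sin α) = 43.353948; p = √p² = 6.584372; φ = atan2(cos α − cos β, d − sin α + sin β) = 0.034510 rad; t = (α − φ) mod 2π = 4.648064 rad, q = (φ − β) mod 2π = 4.486989 rad → L = 6.56·(4.648064 + 6.584372 + 4.486989) = 6.56·15.719425 = 103.119427 m
LSR: p² = d² − 2 + 2cos(α−β) + 2d(sin α + sin β) = 17.070932; p = √p² = 4.131698; φ = atan2(−cos α − cos β, d + sin α + sin β) − atan2(−2, p) = 0.513337 rad; t = (φ − α) mod 2π = 2.113948 rad, q = (φ − β) mod 2π = 4.965816 rad → L = 6.56·(2.113948 + 4.131698 + 4.965816) = 6.56·11.211463 = 73.547199 m
RSL: p² = d² − 2 + 2cos(α−β) − 2d(sin α + sin β) = 17.682673; p = √p² = 4.205077; φ = atan2(cos α + cos β, d − sin α − sin β) − atan2(2, p) = -0.505582 rad; t = (α − φ) mod 2π = 5.188156 rad, q = (β − φ) mod 2π = 2.336288 rad → L = 6.56·(5.188156 + 4.205077 + 2.336288) = 6.56·11.729522 = 76.945663 m
RLR: c = (6 − d² + 2cos(α−β) + 2d(sin α − sin β))/8 = -4.419244, |c| > 1 → infeasible
LRL: c = (6 − d² + 2cos(α−β) − 2d(sin α − sin β))/8 = 0.116720; p = 2π − arccos c = 4.829376 rad; φ = atan2(cos β − cos α, d + sin α − sin β) = -0.085568 rad; t = (φ − α + p/2) mod 2π = 3.929731 rad, q = (β − α − t + p) mod 2π = 4.330963 rad → L = 6.56·(3.929731 + 4.829376 + 4.330963) = 6.56·13.090069 = 85.870855 m
Shortest: LSL with L = 39.947492 m ≈ 39.9475 m

39.9475 m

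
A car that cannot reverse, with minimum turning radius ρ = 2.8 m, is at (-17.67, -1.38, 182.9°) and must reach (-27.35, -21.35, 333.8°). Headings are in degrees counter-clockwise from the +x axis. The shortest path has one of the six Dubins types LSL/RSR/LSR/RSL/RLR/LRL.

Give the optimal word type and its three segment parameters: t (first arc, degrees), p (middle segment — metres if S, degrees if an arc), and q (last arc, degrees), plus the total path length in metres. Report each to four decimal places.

LSL: t = 56.7473°, p = 16.9901 m, q = 94.1527°, L = 24.3644 m

Let ψ = atan2(Δy, Δx) = atan2(-19.97, -9.68) = -115.8607° be the start→goal bearing.
Normalize: d = |goal − start| / ρ = 22.192415/2.8 = 7.925863, α = (θ_start − ψ) mod 360° = 298.7607° = 5.214358 rad, β = (θ_goal − ψ) mod 360° = 89.6607° = 1.564875 rad.
Common terms: sin α = -0.876637, cos α = 0.481153, sin β = 0.999982, cos β = 0.005921, cos(α−β) = -0.873772, d² = 62.819298. Work in radians in the unit-radius frame; every candidate has L = ρ·(t + p + q).
LSL: p² = 2 + d² − 2cos(α−β) + 2d(sin α − sin β) = 36.819191; p = √p² = 6.067882; φ = atan2(cos β − cos α, d + sin α − sin β) = -0.078399 rad; t = (φ − α) mod 2π = 0.990428 rad, q = (β − φ) mod 2π = 1.643274 rad → L = 2.8·(0.990428 + 6.067882 + 1.643274) = 2.8·8.701584 = 24.364435 m
RSR: p² = 2 + d² − 2cos(α−β) + 2d(sin β − sin α) = 96.314494; p = √p² = 9.813995; φ = atan2(cos α − cos β, d − sin α + sin β) = 0.048443 rad; t = (α − φ) mod 2π = 5.165916 rad, q = (φ − β) mod 2π = 4.766753 rad → L = 2.8·(5.165916 + 9.813995 + 4.766753) = 2.8·19.746664 = 55.290658 m
LSR: p² = d² − 2 + 2cos(α−β) + 2d(sin α + sin β) = 61.026997; p = √p² = 7.811978; φ = atan2(−cos α − cos β, d + sin α + sin β) − atan2(−2, p) = 0.190195 rad; t = (φ − α) mod 2π = 1.259022 rad, q = (φ − β) mod 2π = 4.908506 rad → L = 2.8·(1.259022 + 7.811978 + 4.908506) = 2.8·13.979506 = 39.142617 m
RSL: p² = d² − 2 + 2cos(α−β) − 2d(sin α + sin β) = 57.116511; p = √p² = 7.557547; φ = atan2(cos α + cos β, d − sin α − sin β) − atan2(2, p) = -0.196361 rad; t = (α − φ) mod 2π = 5.410720 rad, q = (β − φ) mod 2π = 1.761236 rad → L = 2.8·(5.410720 + 7.557547 + 1.761236) = 2.8·14.729502 = 41.242607 m
RLR: c = (6 − d² + 2cos(α−β) + 2d(sin α − sin β))/8 = -11.039312, |c| > 1 → infeasible
LRL: c = (6 − d² + 2cos(α−β) − 2d(sin α − sin β))/8 = -3.602399, |c| > 1 → infeasible
Shortest: LSL with L = 24.364435 m ≈ 24.3644 m
Convert LSL to answer units (arcs ×180/π): t = 0.990428·180/π = 56.7473°, p = ρ·p = 2.8·6.067882 = 16.9901 m, q = 1.643274·180/π = 94.1527°, L = 24.3644 m.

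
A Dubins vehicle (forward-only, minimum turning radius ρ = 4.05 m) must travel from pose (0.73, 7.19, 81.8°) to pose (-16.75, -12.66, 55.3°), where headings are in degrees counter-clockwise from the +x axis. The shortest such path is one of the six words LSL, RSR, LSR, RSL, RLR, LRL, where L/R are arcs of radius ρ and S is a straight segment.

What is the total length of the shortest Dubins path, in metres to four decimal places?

Let ψ = atan2(Δy, Δx) = atan2(-19.85, -17.48) = -131.3673° be the start→goal bearing.
Normalize: d = |goal − start| / ρ = 26.449440/4.05 = 6.530726, α = (θ_start − ψ) mod 360° = 213.1673° = 3.720471 rad, β = (θ_goal − ψ) mod 360° = 186.6673° = 3.257959 rad.
Common terms: sin α = -0.547085, cos α = -0.837077, sin β = -0.116104, cos β = -0.993237, cos(α−β) = 0.894934, d² = 42.650383. Work in radians in the unit-radius frame; every candidate has L = ρ·(t + p + q).
LSL: p² = 2 + d² − 2cos(α−β) + 2d(sin α − sin β) = 37.231267; p = √p² = 6.101743; φ = atan2(cos β − cos α, d + sin α − sin β) = -0.025596 rad; t = (φ − α) mod 2π = 2.537119 rad, q = (β − φ) mod 2π = 3.283554 rad → L = 4.05·(2.537119 + 6.101743 + 3.283554) = 4.05·11.922416 = 48.285785 m
RSR: p² = 2 + d² − 2cos(α−β) + 2d(sin β − sin α) = 48.489761; p = √p² = 6.963459; φ = atan2(cos α − cos β, d − sin α + sin β) = 0.022428 rad; t = (α − φ) mod 2π = 3.698044 rad, q = (φ − β) mod 2π = 3.047654 rad → L = 4.05·(3.698044 + 6.963459 + 3.047654) = 4.05·13.709157 = 55.522084 m
LSR: p² = d² − 2 + 2cos(α−β) + 2d(sin α + sin β) = 33.778037; p = √p² = 5.811888; φ = atan2(−cos α − cos β, d + sin α + sin β) − atan2(−2, p) = 0.633803 rad; t = (φ − α) mod 2π = 3.196517 rad, q = (φ − β) mod 2π = 3.659029 rad → L = 4.05·(3.196517 + 5.811888 + 3.659029) = 4.05·12.667434 = 51.303106 m
RSL: p² = d² − 2 + 2cos(α−β) − 2d(sin α + sin β) = 51.102465; p = √p² = 7.148599; φ = atan2(cos α + cos β, d − sin α − sin β) − atan2(2, p) = -0.521939 rad; t = (α − φ) mod 2π = 4.242411 rad, q = (β − φ) mod 2π = 3.779898 rad → L = 4.05·(4.242411 + 7.148599 + 3.779898) = 4.05·15.170908 = 61.442176 m
RLR: c = (6 − d² + 2cos(α−β) + 2d(sin α − sin β))/8 = -5.061220, |c| > 1 → infeasible
LRL: c = (6 − d² + 2cos(α−β) − 2d(sin α − sin β))/8 = -3.653908, |c| > 1 → infeasible
Shortest: LSL with L = 48.285785 m ≈ 48.2858 m

48.2858 m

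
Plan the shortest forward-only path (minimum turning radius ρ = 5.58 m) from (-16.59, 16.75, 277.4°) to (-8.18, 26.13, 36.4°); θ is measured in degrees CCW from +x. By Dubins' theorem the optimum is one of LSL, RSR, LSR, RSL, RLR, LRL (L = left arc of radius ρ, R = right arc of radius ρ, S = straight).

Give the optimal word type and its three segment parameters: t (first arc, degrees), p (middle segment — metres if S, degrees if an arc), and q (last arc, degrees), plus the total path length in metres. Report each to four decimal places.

RLR: t = 25.0207°, p = 251.2471°, q = 107.2264°, L = 37.3483 m

Let ψ = atan2(Δy, Δx) = atan2(9.38, 8.41) = 48.1210° be the start→goal bearing.
Normalize: d = |goal − start| / ρ = 12.598115/5.58 = 2.257727, α = (θ_start − ψ) mod 360° = 229.2790° = 4.001674 rad, β = (θ_goal − ψ) mod 360° = 348.2790° = 6.078616 rad.
Common terms: sin α = -0.757896, cos α = -0.652376, sin β = -0.203146, cos β = 0.979149, cos(α−β) = -0.484810, d² = 5.097330. Work in radians in the unit-radius frame; every candidate has L = ρ·(t + p + q).
LSL: p² = 2 + d² − 2cos(α−β) + 2d(sin α − sin β) = 5.562001; p = √p² = 2.358389; φ = atan2(cos β − cos α, d + sin α − sin β) = 0.763973 rad; t = (φ − α) mod 2π = 3.045484 rad, q = (β − φ) mod 2π = 5.314643 rad → L = 5.58·(3.045484 + 2.358389 + 5.314643) = 5.58·10.718517 = 59.809322 m
RSR: p² = 2 + d² − 2cos(α−β) + 2d(sin β − sin α) = 10.571898; p = √p² = 3.251445; φ = atan2(cos α − cos β, d − sin α + sin β) = -0.525660 rad; t = (α − φ) mod 2π = 4.527334 rad, q = (φ − β) mod 2π = 5.962094 rad → L = 5.58·(4.527334 + 3.251445 + 5.962094) = 5.58·13.740874 = 76.674078 m
LSR: p² = d² − 2 + 2cos(α−β) + 2d(sin α + sin β) = -2.211826 < 0 → infeasible
RSL: p² = d² − 2 + 2cos(α−β) − 2d(sin α + sin β) = 6.467248; p = √p² = 2.543078; φ = atan2(cos α + cos β, d − sin α − sin β) − atan2(2, p) = -0.565249 rad; t = (α − φ) mod 2π = 4.566923 rad, q = (β − φ) mod 2π = 0.360679 rad → L = 5.58·(4.566923 + 2.543078 + 0.360679) = 5.58·7.470680 = 41.686395 m
RLR: c = (6 − d² + 2cos(α−β) + 2d(sin α − sin β))/8 = -0.321487; p = 2π − arccos c = 4.385089 rad; φ = atan2(cos α − cos β, d − sin α + sin β) = -0.525660 rad; t = (α − φ + p/2) mod 2π = 0.436694 rad, q = (α − β − t + p) mod 2π = 1.871454 rad → L = 5.58·(0.436694 + 4.385089 + 1.871454) = 5.58·6.693237 = 37.348262 m
LRL: c = (6 − d² + 2cos(α−β) − 2d(sin α − sin β))/8 = 0.304750; p = 2π − arccos c = 5.022065 rad; φ = atan2(cos β − cos α, d + sin α − sin β) = 0.763973 rad; t = (φ − α + p/2) mod 2π = 5.556517 rad, q = (β − α − t + p) mod 2π = 1.542490 rad → L = 5.58·(5.556517 + 5.022065 + 1.542490) = 5.58·12.121071 = 67.635579 m
Shortest: RLR with L = 37.348262 m ≈ 37.3483 m
Convert RLR to answer units (arcs ×180/π): t = 0.436694·180/π = 25.0207°, p = 4.385089·180/π = 251.2471°, q = 1.871454·180/π = 107.2264°, L = 37.3483 m.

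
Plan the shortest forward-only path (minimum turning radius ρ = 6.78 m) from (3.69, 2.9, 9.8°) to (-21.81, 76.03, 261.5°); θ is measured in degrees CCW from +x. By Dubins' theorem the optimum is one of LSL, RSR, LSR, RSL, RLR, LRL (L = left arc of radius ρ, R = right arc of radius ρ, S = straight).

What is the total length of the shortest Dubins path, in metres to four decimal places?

97.5670 m

Let ψ = atan2(Δy, Δx) = atan2(73.13, -25.50) = 109.2234° be the start→goal bearing.
Normalize: d = |goal − start| / ρ = 77.448350/6.78 = 11.423060, α = (θ_start − ψ) mod 360° = 260.5766° = 4.547920 rad, β = (θ_goal − ψ) mod 360° = 152.2766° = 2.657729 rad.
Common terms: sin α = -0.986505, cos α = -0.163728, sin β = 0.465203, cos β = -0.885204, cos(α−β) = -0.313992, d² = 130.486310. Work in radians in the unit-radius frame; every candidate has L = ρ·(t + p + q).
LSL: p² = 2 + d² − 2cos(α−β) + 2d(sin α − sin β) = 99.948387; p = √p² = 9.997419; φ = atan2(cos β − cos α, d + sin α − sin β) = -0.072229 rad; t = (φ − α) mod 2π = 1.663036 rad, q = (β − φ) mod 2π = 2.729958 rad → L = 6.78·(1.663036 + 9.997419 + 2.729958) = 6.78·14.390413 = 97.566998 m
RSR: p² = 2 + d² − 2cos(α−β) + 2d(sin β − sin α) = 166.280203; p = √p² = 12.894968; φ = atan2(cos α − cos β, d − sin α + sin β) = 0.055979 rad; t = (α − φ) mod 2π = 4.491941 rad, q = (φ − β) mod 2π = 3.681436 rad → L = 6.78·(4.491941 + 12.894968 + 3.681436) = 6.78·21.068345 = 142.843379 m
LSR: p² = d² − 2 + 2cos(α−β) + 2d(sin α + sin β) = 115.948586; p = √p² = 10.767943; φ = atan2(−cos α − cos β, d + sin α + sin β) − atan2(−2, p) = 0.279565 rad; t = (φ − α) mod 2π = 2.014830 rad, q = (φ − β) mod 2π = 3.905022 rad → L = 6.78·(2.014830 + 10.767943 + 3.905022) = 6.78·16.687795 = 113.143249 m
RSL: p² = d² − 2 + 2cos(α−β) − 2d(sin α + sin β) = 139.768064; p = √p² = 11.822354; φ = atan2(cos α + cos β, d − sin α − sin β) − atan2(2, p) = -0.255178 rad; t = (α − φ) mod 2π = 4.803098 rad, q = (β − φ) mod 2π = 2.912907 rad → L = 6.78·(4.803098 + 11.822354 + 2.912907) = 6.78·19.538359 = 132.470075 m
RLR: c = (6 − d² + 2cos(α−β) + 2d(sin α − sin β))/8 = -19.785025, |c| > 1 → infeasible
LRL: c = (6 − d² + 2cos(α−β) − 2d(sin α − sin β))/8 = -11.493548, |c| > 1 → infeasible
Shortest: LSL with L = 97.566998 m ≈ 97.5670 m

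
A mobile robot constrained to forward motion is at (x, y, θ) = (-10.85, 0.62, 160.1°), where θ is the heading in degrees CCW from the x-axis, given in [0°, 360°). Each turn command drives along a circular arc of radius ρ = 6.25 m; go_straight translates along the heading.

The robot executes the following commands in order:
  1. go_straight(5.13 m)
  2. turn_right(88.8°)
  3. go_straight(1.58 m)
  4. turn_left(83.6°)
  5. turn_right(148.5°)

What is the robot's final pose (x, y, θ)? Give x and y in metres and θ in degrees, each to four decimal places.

(-20.2741, 31.2779, 6.4000°)

set_pose: (x, y, θ) = (-10.8500, 0.6200, 160.1000°), ρ = 6.25
go_straight(5.13): x += 5.13·cos θ, y += 5.13·sin θ → (-15.6737, 2.3661, 160.1000°)
turn_right(88.8°): centre at ρ to the right, rotate −88.8° → (-19.4664, 10.2468, 71.3000°)
go_straight(1.58): x += 1.58·cos θ, y += 1.58·sin θ → (-18.9598, 11.7434, 71.3000°)
turn_left(83.6°): centre at ρ to the left, rotate +83.6° → (-22.2286, 19.4070, 154.9000°)
turn_right(148.5°): centre at ρ to the right, rotate −148.5° → (-20.2741, 31.2779, 6.4000°)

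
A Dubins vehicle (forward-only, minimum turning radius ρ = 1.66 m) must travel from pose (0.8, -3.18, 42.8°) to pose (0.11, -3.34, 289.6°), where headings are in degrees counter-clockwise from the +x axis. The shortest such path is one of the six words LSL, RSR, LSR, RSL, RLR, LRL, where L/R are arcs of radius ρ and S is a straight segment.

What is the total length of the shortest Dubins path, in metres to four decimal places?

Let ψ = atan2(Δy, Δx) = atan2(-0.16, -0.69) = -166.9448° be the start→goal bearing.
Normalize: d = |goal − start| / ρ = 0.708308/1.66 = 0.426691, α = (θ_start − ψ) mod 360° = 209.7448° = 3.660737 rad, β = (θ_goal − ψ) mod 360° = 96.5448° = 1.685024 rad.
Common terms: sin α = -0.496137, cos α = -0.868244, sin β = 0.993483, cos β = -0.113979, cos(α−β) = -0.393942, d² = 0.182066. Work in radians in the unit-radius frame; every candidate has L = ρ·(t + p + q).
LSL: p² = 2 + d² − 2cos(α−β) + 2d(sin α − sin β) = 1.698733; p = √p² = 1.303355; φ = atan2(cos β − cos α, d + sin α − sin β) = 2.524446 rad; t = (φ − α) mod 2π = 5.146895 rad, q = (β − φ) mod 2π = 5.443763 rad → L = 1.66·(5.146895 + 1.303355 + 5.443763) = 1.66·11.894012 = 19.744061 m
RSR: p² = 2 + d² − 2cos(α−β) + 2d(sin β − sin α) = 4.241166; p = √p² = 2.059409; φ = atan2(cos α − cos β, d − sin α + sin β) = -0.374979 rad; t = (α − φ) mod 2π = 4.035716 rad, q = (φ − β) mod 2π = 4.223182 rad → L = 1.66·(4.035716 + 2.059409 + 4.223182) = 1.66·10.318307 = 17.128390 m
LSR: p² = d² − 2 + 2cos(α−β) + 2d(sin α + sin β) = -2.181391 < 0 → infeasible
RSL: p² = d² − 2 + 2cos(α−β) − 2d(sin α + sin β) = -3.030245 < 0 → infeasible
RLR: c = (6 − d² + 2cos(α−β) + 2d(sin α − sin β))/8 = 0.469854; p = 2π − arccos c = 5.201515 rad; φ = atan2(cos α − cos β, d − sin α + sin β) = -0.374979 rad; t = (α − φ + p/2) mod 2π = 0.353288 rad, q = (α − β − t + p) mod 2π = 0.540754 rad → L = 1.66·(0.353288 + 5.201515 + 0.540754) = 1.66·6.095557 = 10.118624 m
LRL: c = (6 − d² + 2cos(α−β) − 2d(sin α − sin β))/8 = 0.787658; p = 2π − arccos c = 5.619388 rad; φ = atan2(cos β − cos α, d + sin α − sin β) = 2.524446 rad; t = (φ − α + p/2) mod 2π = 1.673403 rad, q = (β − α − t + p) mod 2π = 1.970272 rad → L = 1.66·(1.673403 + 5.619388 + 1.970272) = 1.66·9.263063 = 15.376685 m
Shortest: RLR with L = 10.118624 m ≈ 10.1186 m

10.1186 m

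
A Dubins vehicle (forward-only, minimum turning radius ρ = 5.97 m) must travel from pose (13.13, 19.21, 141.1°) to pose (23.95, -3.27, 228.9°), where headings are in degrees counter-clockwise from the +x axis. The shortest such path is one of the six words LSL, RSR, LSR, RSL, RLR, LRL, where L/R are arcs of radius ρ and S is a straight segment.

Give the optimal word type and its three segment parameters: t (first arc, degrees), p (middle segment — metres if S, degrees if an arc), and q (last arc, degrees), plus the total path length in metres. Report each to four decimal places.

Let ψ = atan2(Δy, Δx) = atan2(-22.48, 10.82) = -64.2977° be the start→goal bearing.
Normalize: d = |goal − start| / ρ = 24.948403/5.97 = 4.178962, α = (θ_start − ψ) mod 360° = 205.3977° = 3.584866 rad, β = (θ_goal − ψ) mod 360° = 293.1977° = 5.117265 rad.
Common terms: sin α = -0.428899, cos α = -0.903352, sin β = -0.919151, cos β = 0.393905, cos(α−β) = 0.038388, d² = 17.463723. Work in radians in the unit-radius frame; every candidate has L = ρ·(t + p + q).
LSL: p² = 2 + d² − 2cos(α−β) + 2d(sin α − sin β) = 23.484437; p = √p² = 4.846074; φ = atan2(cos β − cos α, d + sin α − sin β) = 0.270997 rad; t = (φ − α) mod 2π = 2.969316 rad, q = (β − φ) mod 2π = 4.846268 rad → L = 5.97·(2.969316 + 4.846074 + 4.846268) = 5.97·12.661659 = 75.590103 m
RSR: p² = 2 + d² − 2cos(α−β) + 2d(sin β − sin α) = 15.289458; p = √p² = 3.910174; φ = atan2(cos α − cos β, d − sin α + sin β) = -0.338174 rad; t = (α − φ) mod 2π = 3.923040 rad, q = (φ − β) mod 2π = 0.827746 rad → L = 5.97·(3.923040 + 3.910174 + 0.827746) = 5.97·8.660960 = 51.705930 m
LSR: p² = d² − 2 + 2cos(α−β) + 2d(sin α + sin β) = 4.273598; p = √p² = 2.067268; φ = atan2(−cos α − cos β, d + sin α + sin β) − atan2(−2, p) = 0.946914 rad; t = (φ − α) mod 2π = 3.645233 rad, q = (φ − β) mod 2π = 2.112834 rad → L = 5.97·(3.645233 + 2.067268 + 2.112834) = 5.97·7.825335 = 46.717247 m
RSL: p² = d² − 2 + 2cos(α−β) − 2d(sin α + sin β) = 26.807399; p = √p² = 5.177586; φ = atan2(cos α + cos β, d − sin α − sin β) − atan2(2, p) = -0.460538 rad; t = (α − φ) mod 2π = 4.045404 rad, q = (β − φ) mod 2π = 5.577803 rad → L = 5.97·(4.045404 + 5.177586 + 5.577803) = 5.97·14.800794 = 88.360738 m
RLR: c = (6 − d² + 2cos(α−β) + 2d(sin α − sin β))/8 = -0.911182; p = 2π − arccos c = 3.566244 rad; φ = atan2(cos α − cos β, d − sin α + sin β) = -0.338174 rad; t = (α − φ + p/2) mod 2π = 5.706162 rad, q = (α − β − t + p) mod 2π = 2.610869 rad → L = 5.97·(5.706162 + 3.566244 + 2.610869) = 5.97·11.883275 = 70.943153 m
LRL: c = (6 − d² + 2cos(α−β) − 2d(sin α − sin β))/8 = -1.935555, |c| > 1 → infeasible
Shortest: LSR with L = 46.717247 m ≈ 46.7172 m
Convert LSR to answer units (arcs ×180/π): t = 3.645233·180/π = 208.8564°, p = ρ·p = 5.97·2.067268 = 12.3416 m, q = 2.112834·180/π = 121.0564°, L = 46.7172 m.

LSR: t = 208.8564°, p = 12.3416 m, q = 121.0564°, L = 46.7172 m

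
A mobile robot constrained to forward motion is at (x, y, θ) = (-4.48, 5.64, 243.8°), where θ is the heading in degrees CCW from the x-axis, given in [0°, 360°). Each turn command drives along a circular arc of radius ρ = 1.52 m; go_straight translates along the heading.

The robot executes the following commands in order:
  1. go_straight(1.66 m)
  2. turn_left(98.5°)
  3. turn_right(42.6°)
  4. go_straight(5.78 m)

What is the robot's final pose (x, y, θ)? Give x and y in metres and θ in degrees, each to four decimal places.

set_pose: (x, y, θ) = (-4.4800, 5.6400, 243.8000°), ρ = 1.52
go_straight(1.66): x += 1.66·cos θ, y += 1.66·sin θ → (-5.2129, 4.1506, 243.8000°)
turn_left(98.5°): centre at ρ to the left, rotate +98.5° → (-4.3112, 2.0314, 342.3000°)
turn_right(42.6°): centre at ρ to the right, rotate −42.6° → (-3.4530, 1.3365, 299.7000°)
go_straight(5.78): x += 5.78·cos θ, y += 5.78·sin θ → (-0.5893, -3.6842, 299.7000°)

(-0.5893, -3.6842, 299.7000°)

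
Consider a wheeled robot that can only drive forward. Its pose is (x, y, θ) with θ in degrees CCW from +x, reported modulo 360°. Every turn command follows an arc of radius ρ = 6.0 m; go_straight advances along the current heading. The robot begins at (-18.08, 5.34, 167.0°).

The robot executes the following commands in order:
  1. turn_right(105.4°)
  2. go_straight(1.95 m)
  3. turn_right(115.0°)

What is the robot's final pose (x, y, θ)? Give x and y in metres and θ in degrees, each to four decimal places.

(-10.9859, 16.4789, 306.6000°)

set_pose: (x, y, θ) = (-18.0800, 5.3400, 167.0000°), ρ = 6.0
turn_right(105.4°): centre at ρ to the right, rotate −105.4° → (-22.0082, 14.0400, 61.6000°)
go_straight(1.95): x += 1.95·cos θ, y += 1.95·sin θ → (-21.0807, 15.7553, 61.6000°)
turn_right(115.0°): centre at ρ to the right, rotate −115.0° → (-10.9859, 16.4789, -53.4000° ≡ 306.6000°)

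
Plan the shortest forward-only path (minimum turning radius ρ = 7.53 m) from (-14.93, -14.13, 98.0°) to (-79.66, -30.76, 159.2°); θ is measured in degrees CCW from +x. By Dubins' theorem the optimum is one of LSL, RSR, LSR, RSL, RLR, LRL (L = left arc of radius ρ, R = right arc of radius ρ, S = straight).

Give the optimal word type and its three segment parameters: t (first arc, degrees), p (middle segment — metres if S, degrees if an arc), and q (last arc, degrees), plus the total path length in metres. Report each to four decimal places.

LSR: t = 106.7064°, p = 53.1720 m, q = 45.5064°, L = 73.1763 m

Let ψ = atan2(Δy, Δx) = atan2(-16.63, -64.73) = -165.5916° be the start→goal bearing.
Normalize: d = |goal − start| / ρ = 66.832102/7.53 = 8.875445, α = (θ_start − ψ) mod 360° = 263.5916° = 4.600541 rad, β = (θ_goal − ψ) mod 360° = 324.7916° = 5.668682 rad.
Common terms: sin α = -0.993751, cos α = -0.111615, sin β = -0.576553, cos β = 0.817060, cos(α−β) = 0.481754, d² = 78.773526. Work in radians in the unit-radius frame; every candidate has L = ρ·(t + p + q).
LSL: p² = 2 + d² − 2cos(α−β) + 2d(sin α − sin β) = 72.404367; p = √p² = 8.509076; φ = atan2(cos β − cos α, d + sin α − sin β) = 0.109357 rad; t = (φ − α) mod 2π = 1.792002 rad, q = (β − φ) mod 2π = 5.559325 rad → L = 7.53·(1.792002 + 8.509076 + 5.559325) = 7.53·15.860402 = 119.428830 m
RSR: p² = 2 + d² − 2cos(α−β) + 2d(sin β − sin α) = 87.215669; p = √p² = 9.338933; φ = atan2(cos α − cos β, d − sin α + sin β) = -0.099606 rad; t = (α − φ) mod 2π = 4.700147 rad, q = (φ − β) mod 2π = 0.514897 rad → L = 7.53·(4.700147 + 9.338933 + 0.514897) = 7.53·14.553977 = 109.591445 m
LSR: p² = d² − 2 + 2cos(α−β) + 2d(sin α + sin β) = 49.862737; p = √p² = 7.061355; φ = atan2(−cos α − cos β, d + sin α + sin β) − atan2(−2, p) = 0.179733 rad; t = (φ − α) mod 2π = 1.862378 rad, q = (φ − β) mod 2π = 0.794236 rad → L = 7.53·(1.862378 + 7.061355 + 0.794236) = 7.53·9.717969 = 73.176310 m
RSL: p² = d² − 2 + 2cos(α−β) − 2d(sin α + sin β) = 105.611329; p = √p² = 10.276737; φ = atan2(cos α + cos β, d − sin α − sin β) − atan2(2, p) = -0.124780 rad; t = (α − φ) mod 2π = 4.725321 rad, q = (β − φ) mod 2π = 5.793462 rad → L = 7.53·(4.725321 + 10.276737 + 5.793462) = 7.53·20.795520 = 156.590265 m
RLR: c = (6 − d² + 2cos(α−β) + 2d(sin α − sin β))/8 = -9.901959, |c| > 1 → infeasible
LRL: c = (6 − d² + 2cos(α−β) − 2d(sin α − sin β))/8 = -8.050546, |c| > 1 → infeasible
Shortest: LSR with L = 73.176310 m ≈ 73.1763 m
Convert LSR to answer units (arcs ×180/π): t = 1.862378·180/π = 106.7064°, p = ρ·p = 7.53·7.061355 = 53.1720 m, q = 0.794236·180/π = 45.5064°, L = 73.1763 m.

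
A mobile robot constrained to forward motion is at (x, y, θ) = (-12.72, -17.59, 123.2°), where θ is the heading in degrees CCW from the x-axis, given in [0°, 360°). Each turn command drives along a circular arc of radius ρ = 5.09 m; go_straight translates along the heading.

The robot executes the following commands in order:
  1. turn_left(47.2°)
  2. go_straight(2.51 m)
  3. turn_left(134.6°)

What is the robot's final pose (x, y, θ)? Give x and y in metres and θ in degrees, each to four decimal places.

set_pose: (x, y, θ) = (-12.7200, -17.5900, 123.2000°), ρ = 5.09
turn_left(47.2°): centre at ρ to the left, rotate +47.2° → (-16.1303, -15.3584, 170.4000°)
go_straight(2.51): x += 2.51·cos θ, y += 2.51·sin θ → (-18.6051, -14.9398, 170.4000°)
turn_left(134.6°): centre at ρ to the left, rotate +134.6° → (-23.6235, -22.8780, 305.0000°)

(-23.6235, -22.8780, 305.0000°)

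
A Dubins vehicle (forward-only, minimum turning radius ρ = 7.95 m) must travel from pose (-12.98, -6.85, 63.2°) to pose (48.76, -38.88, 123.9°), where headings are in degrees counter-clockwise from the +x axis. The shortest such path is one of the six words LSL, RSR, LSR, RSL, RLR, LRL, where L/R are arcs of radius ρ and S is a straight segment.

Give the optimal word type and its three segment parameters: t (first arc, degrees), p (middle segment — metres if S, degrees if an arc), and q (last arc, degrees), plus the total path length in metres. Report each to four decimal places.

RSL: t = 113.4349°, p = 56.0055 m, q = 174.1349°, L = 95.9068 m

Let ψ = atan2(Δy, Δx) = atan2(-32.03, 61.74) = -27.4198° be the start→goal bearing.
Normalize: d = |goal − start| / ρ = 69.553925/7.95 = 8.748921, α = (θ_start − ψ) mod 360° = 90.6198° = 1.581613 rad, β = (θ_goal − ψ) mod 360° = 151.3198° = 2.641028 rad.
Common terms: sin α = 0.999941, cos α = -0.010817, sin β = 0.479921, cos β = -0.877312, cos(α−β) = 0.489382, d² = 76.543626. Work in radians in the unit-radius frame; every candidate has L = ρ·(t + p + q).
LSL: p² = 2 + d² − 2cos(α−β) + 2d(sin α − sin β) = 86.664099; p = √p² = 9.309355; φ = atan2(cos β − cos α, d + sin α − sin β) = -0.093213 rad; t = (φ − α) mod 2π = 4.608359 rad, q = (β − φ) mod 2π = 2.734241 rad → L = 7.95·(4.608359 + 9.309355 + 2.734241) = 7.95·16.651956 = 132.383047 m
RSR: p² = 2 + d² − 2cos(α−β) + 2d(sin β − sin α) = 68.465622; p = √p² = 8.274396; φ = atan2(cos α − cos β, d − sin α + sin β) = 0.104912 rad; t = (α − φ) mod 2π = 1.476701 rad, q = (φ − β) mod 2π = 3.747070 rad → L = 7.95·(1.476701 + 8.274396 + 3.747070) = 7.95·13.498166 = 107.310420 m
LSR: p² = d² − 2 + 2cos(α−β) + 2d(sin α + sin β) = 101.416790; p = √p² = 10.070590; φ = atan2(−cos α − cos β, d + sin α + sin β) − atan2(−2, p) = 0.282656 rad; t = (φ − α) mod 2π = 4.984228 rad, q = (φ − β) mod 2π = 3.924814 rad → L = 7.95·(4.984228 + 10.070590 + 3.924814) = 7.95·18.979632 = 150.888078 m
RSL: p² = d² − 2 + 2cos(α−β) − 2d(sin α + sin β) = 49.627991; p = √p² = 7.044714; φ = atan2(cos α + cos β, d − sin α − sin β) − atan2(2, p) = -0.398199 rad; t = (α − φ) mod 2π = 1.979812 rad, q = (β − φ) mod 2π = 3.039227 rad → L = 7.95·(1.979812 + 7.044714 + 3.039227) = 7.95·12.063753 = 95.906836 m
RLR: c = (6 − d² + 2cos(α−β) + 2d(sin α − sin β))/8 = -7.558203, |c| > 1 → infeasible
LRL: c = (6 − d² + 2cos(α−β) − 2d(sin α − sin β))/8 = -9.833012, |c| > 1 → infeasible
Shortest: RSL with L = 95.906836 m ≈ 95.9068 m
Convert RSL to answer units (arcs ×180/π): t = 1.979812·180/π = 113.4349°, p = ρ·p = 7.95·7.044714 = 56.0055 m, q = 3.039227·180/π = 174.1349°, L = 95.9068 m.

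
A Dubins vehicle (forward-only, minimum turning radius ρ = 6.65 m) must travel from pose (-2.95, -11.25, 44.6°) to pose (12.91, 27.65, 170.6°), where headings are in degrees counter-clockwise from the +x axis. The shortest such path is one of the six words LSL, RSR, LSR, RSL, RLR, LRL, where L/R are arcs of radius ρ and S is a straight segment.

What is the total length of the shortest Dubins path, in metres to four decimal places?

48.3885 m

Let ψ = atan2(Δy, Δx) = atan2(38.90, 15.86) = 67.8187° be the start→goal bearing.
Normalize: d = |goal − start| / ρ = 42.008923/6.65 = 6.317131, α = (θ_start − ψ) mod 360° = 336.7813° = 5.877943 rad, β = (θ_goal − ψ) mod 360° = 102.7813° = 1.793872 rad.
Common terms: sin α = -0.394242, cos α = 0.919007, sin β = 0.975222, cos β = -0.221230, cos(α−β) = -0.587785, d² = 39.906147. Work in radians in the unit-radius frame; every candidate has L = ρ·(t + p + q).
LSL: p² = 2 + d² − 2cos(α−β) + 2d(sin α − sin β) = 25.779561; p = √p² = 5.077358; φ = atan2(cos β − cos α, d + sin α − sin β) = -0.226505 rad; t = (φ − α) mod 2π = 0.178738 rad, q = (β − φ) mod 2π = 2.020377 rad → L = 6.65·(0.178738 + 5.077358 + 2.020377) = 6.65·7.276473 = 48.388542 m
RSR: p² = 2 + d² − 2cos(α−β) + 2d(sin β − sin α) = 60.383875; p = √p² = 7.770706; φ = atan2(cos α − cos β, d − sin α + sin β) = 0.147267 rad; t = (α − φ) mod 2π = 5.730676 rad, q = (φ − β) mod 2π = 4.636580 rad → L = 6.65·(5.730676 + 7.770706 + 4.636580) = 6.65·18.137962 = 120.617447 m
LSR: p² = d² − 2 + 2cos(α−β) + 2d(sin α + sin β) = 44.070830; p = √p² = 6.638586; φ = atan2(−cos α − cos β, d + sin α + sin β) − atan2(−2, p) = 0.191809 rad; t = (φ − α) mod 2π = 0.597051 rad, q = (φ − β) mod 2π = 4.681122 rad → L = 6.65·(0.597051 + 6.638586 + 4.681122) = 6.65·11.916759 = 79.246450 m
RSL: p² = d² − 2 + 2cos(α−β) − 2d(sin α + sin β) = 29.390324; p = √p² = 5.421284; φ = atan2(cos α + cos β, d − sin α − sin β) − atan2(2, p) = -0.232376 rad; t = (α − φ) mod 2π = 6.110319 rad, q = (β − φ) mod 2π = 2.026248 rad → L = 6.65·(6.110319 + 5.421284 + 2.026248) = 6.65·13.557851 = 90.159709 m
RLR: c = (6 − d² + 2cos(α−β) + 2d(sin α − sin β))/8 = -6.547984, |c| > 1 → infeasible
LRL: c = (6 − d² + 2cos(α−β) − 2d(sin α − sin β))/8 = -2.222445, |c| > 1 → infeasible
Shortest: LSL with L = 48.388542 m ≈ 48.3885 m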